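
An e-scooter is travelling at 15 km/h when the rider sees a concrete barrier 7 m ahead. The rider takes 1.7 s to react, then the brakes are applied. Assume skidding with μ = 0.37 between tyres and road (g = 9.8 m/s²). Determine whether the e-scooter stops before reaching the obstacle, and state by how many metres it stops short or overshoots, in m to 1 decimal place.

No — it overshoots by 2.5 m

15 km/h ÷ 3.6 = 4.1667 m/s.
a = μg = 0.37 × 9.8 = 3.626 m/s².
Reaction distance = 4.1667 × 1.7 = 7.083 m.
Braking distance = v²/(2a) = 17.361 / 7.252 = 2.394 m.
Total stopping distance = 7.083 + 2.394 = 9.477 m, vs 7 m available — it cannot stop in time and overshoots by 9.477 − 7 = 2.477 m.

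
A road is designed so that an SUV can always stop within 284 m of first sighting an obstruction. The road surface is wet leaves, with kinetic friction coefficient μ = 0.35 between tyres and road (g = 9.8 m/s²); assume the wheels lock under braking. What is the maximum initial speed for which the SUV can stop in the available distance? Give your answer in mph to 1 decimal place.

Maximum speed ≈ 98.7 mph

a = μg = 0.35 × 9.8 = 3.430 m/s².
v²/(2a) = d ⇒ v = √(2 × 3.430 × 284) = √1948.24 = 44.1389 m/s.
44.1389 m/s ÷ 0.44704 = 98.736 mph.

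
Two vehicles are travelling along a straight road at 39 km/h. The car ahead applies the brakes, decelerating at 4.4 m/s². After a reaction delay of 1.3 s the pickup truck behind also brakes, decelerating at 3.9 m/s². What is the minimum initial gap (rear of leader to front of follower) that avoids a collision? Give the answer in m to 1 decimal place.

Minimum gap ≈ 15.8 m

39 km/h ÷ 3.6 = 10.8333 m/s.
Leader travels v²/(2a_L) = 117.360 / 8.800 = 13.336 m before stopping.
Follower covers v·t_r = 10.8333 × 1.3 = 14.083 m while reacting, then v²/(2a_F) = 117.360 / 7.800 = 15.046 m while braking, for a total of 14.083 + 15.046 = 29.129 m.
Since a_F ≤ a_L and the follower starts braking later, the follower is never slower than the leader, so the closest approach is when both have stopped.
Minimum gap = 29.129 − 13.336 = 15.793 m.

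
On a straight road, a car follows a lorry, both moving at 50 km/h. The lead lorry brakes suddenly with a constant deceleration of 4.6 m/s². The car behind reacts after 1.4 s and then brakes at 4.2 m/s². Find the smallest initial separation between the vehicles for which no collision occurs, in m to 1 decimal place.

50 km/h ÷ 3.6 = 13.8889 m/s.
Leader travels v²/(2a_L) = 192.902 / 9.200 = 20.968 m before stopping.
Follower covers v·t_r = 13.8889 × 1.4 = 19.444 m while reacting, then v²/(2a_F) = 192.902 / 8.400 = 22.965 m while braking, for a total of 19.444 + 22.965 = 42.409 m.
Since a_F ≤ a_L and the follower starts braking later, the follower is never slower than the leader, so the closest approach is when both have stopped.
Minimum gap = 42.409 − 20.968 = 21.441 m.

Minimum gap ≈ 21.4 m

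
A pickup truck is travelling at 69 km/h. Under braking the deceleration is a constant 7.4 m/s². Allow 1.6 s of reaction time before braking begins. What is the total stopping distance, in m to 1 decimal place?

69 km/h ÷ 3.6 = 19.1667 m/s.
Reaction distance = v·t_r = 19.1667 × 1.6 = 30.667 m.
Braking distance = v²/(2a) = 19.1667² / (2 × 7.400) = 367.362 / 14.800 = 24.822 m.
Total = 30.667 + 24.822 = 55.489 m.

Total stopping distance ≈ 55.5 m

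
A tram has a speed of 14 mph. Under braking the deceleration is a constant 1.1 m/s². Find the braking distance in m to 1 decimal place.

14 mph × 0.44704 = 6.2586 m/s.
Braking distance = v²/(2a) = 6.2586² / (2 × 1.100) = 39.170 / 2.200 = 17.805 m.

Braking distance ≈ 17.8 m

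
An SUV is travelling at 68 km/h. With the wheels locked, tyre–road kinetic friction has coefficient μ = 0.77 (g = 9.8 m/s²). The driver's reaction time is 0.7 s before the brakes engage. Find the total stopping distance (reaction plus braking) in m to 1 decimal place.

68 km/h ÷ 3.6 = 18.8889 m/s.
a = μg = 0.77 × 9.8 = 7.546 m/s².
Reaction distance = v·t_r = 18.8889 × 0.7 = 13.222 m.
Braking distance = v²/(2a) = 18.8889² / (2 × 7.546) = 356.791 / 15.092 = 23.641 m.
Total = 13.222 + 23.641 = 36.863 m.

Total stopping distance ≈ 36.9 m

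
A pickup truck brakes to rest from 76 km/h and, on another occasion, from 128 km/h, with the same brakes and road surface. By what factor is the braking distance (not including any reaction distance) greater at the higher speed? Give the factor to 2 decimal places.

Factor ≈ 2.84

Braking distance d = v²/(2a), so with a fixed, d ∝ v².
Factor = (128/76)² = 1.6842² = 2.8365.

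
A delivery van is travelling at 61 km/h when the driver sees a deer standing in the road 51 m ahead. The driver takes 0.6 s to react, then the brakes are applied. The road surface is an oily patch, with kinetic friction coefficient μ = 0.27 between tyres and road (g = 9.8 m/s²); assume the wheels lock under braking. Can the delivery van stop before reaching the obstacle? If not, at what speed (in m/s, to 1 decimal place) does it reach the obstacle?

61 km/h ÷ 3.6 = 16.9444 m/s.
a = μg = 0.27 × 9.8 = 2.646 m/s².
Reaction distance = 16.9444 × 0.6 = 10.167 m.
Braking distance needed to stop: v²/(2a) = 287.113 / 5.292 = 54.254 m, so total needed = 10.167 + 54.254 = 64.421 m > 51 m — it cannot stop.
Distance remaining when braking begins: 51 − 10.167 = 40.833 m.
v² = v₀² − 2a·d = 287.113 − 2 × 2.646 × 40.833 = 71.025 m²/s².
v = √71.025 = 8.428 m/s.

No — it strikes the obstacle at 8.4 m/s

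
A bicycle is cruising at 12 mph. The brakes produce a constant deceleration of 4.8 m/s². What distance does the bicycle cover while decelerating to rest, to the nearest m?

Braking distance ≈ 3 m

12 mph × 0.44704 = 5.3645 m/s.
Braking distance = v²/(2a) = 5.3645² / (2 × 4.800) = 28.778 / 9.600 = 2.998 m.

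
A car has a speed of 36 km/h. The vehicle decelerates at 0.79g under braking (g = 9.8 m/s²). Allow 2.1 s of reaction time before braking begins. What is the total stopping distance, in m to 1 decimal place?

36 km/h ÷ 3.6 = 10.0000 m/s.
a = 0.79 × 9.8 = 7.742 m/s².
Reaction distance = v·t_r = 10.0000 × 2.1 = 21.000 m.
Braking distance = v²/(2a) = 10.0000² / (2 × 7.742) = 100.000 / 15.484 = 6.458 m.
Total = 21.000 + 6.458 = 27.458 m.

Total stopping distance ≈ 27.5 m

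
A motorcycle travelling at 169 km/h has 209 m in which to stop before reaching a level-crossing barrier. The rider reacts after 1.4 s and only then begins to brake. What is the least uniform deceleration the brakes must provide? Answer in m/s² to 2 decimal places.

Required deceleration ≈ 7.69 m/s²

169 km/h ÷ 3.6 = 46.9444 m/s.
Distance covered during reaction = 46.9444 × 1.4 = 65.722 m.
Distance available for braking: 209 − 65.722 = 143.278 m.
v² = 2a·d ⇒ a = v²/(2d) = 46.9444² / (2 × 143.278) = 2203.777 / 286.556 = 7.6906 m/s².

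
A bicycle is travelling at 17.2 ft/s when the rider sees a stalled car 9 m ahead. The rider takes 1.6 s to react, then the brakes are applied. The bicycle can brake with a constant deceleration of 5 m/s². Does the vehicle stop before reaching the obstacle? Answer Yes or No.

17.2 ft/s × 0.3048 = 5.2426 m/s.
Reaction distance = 5.2426 × 1.6 = 8.388 m.
Braking distance = v²/(2a) = 27.485 / 10.000 = 2.748 m.
Total stopping distance = 8.388 + 2.748 = 11.136 m, vs 9 m available — it cannot stop in time and overshoots by 11.136 − 9 = 2.136 m.

No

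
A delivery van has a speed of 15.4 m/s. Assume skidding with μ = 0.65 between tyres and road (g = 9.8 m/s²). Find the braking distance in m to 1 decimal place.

a = μg = 0.65 × 9.8 = 6.370 m/s².
Braking distance = v²/(2a) = 15.4000² / (2 × 6.370) = 237.160 / 12.740 = 18.615 m.

Braking distance ≈ 18.6 m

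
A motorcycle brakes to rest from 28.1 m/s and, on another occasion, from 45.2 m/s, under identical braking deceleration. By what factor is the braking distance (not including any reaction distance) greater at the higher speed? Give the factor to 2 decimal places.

Factor ≈ 2.59

Braking distance d = v²/(2a), so with a fixed, d ∝ v².
Factor = (45.2/28.1)² = 1.6085² = 2.5873.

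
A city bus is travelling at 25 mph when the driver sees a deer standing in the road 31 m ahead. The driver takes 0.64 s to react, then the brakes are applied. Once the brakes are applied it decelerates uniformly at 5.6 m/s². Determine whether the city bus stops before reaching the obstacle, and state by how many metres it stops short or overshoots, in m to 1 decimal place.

Yes — it stops 12.7 m short of the obstacle

25 mph × 0.44704 = 11.1760 m/s.
Reaction distance = 11.1760 × 0.64 = 7.153 m.
Braking distance = v²/(2a) = 124.903 / 11.200 = 11.152 m.
Total stopping distance = 7.153 + 11.152 = 18.305 m, vs 31 m available — it stops with 31 − 18.305 = 12.695 m to spare.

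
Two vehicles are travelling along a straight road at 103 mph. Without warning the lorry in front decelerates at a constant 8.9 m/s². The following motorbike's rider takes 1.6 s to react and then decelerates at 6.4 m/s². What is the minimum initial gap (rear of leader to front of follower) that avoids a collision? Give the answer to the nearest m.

Minimum gap ≈ 120 m

103 mph × 0.44704 = 46.0451 m/s.
Leader travels v²/(2a_L) = 2120.151 / 17.800 = 119.110 m before stopping.
Follower covers v·t_r = 46.0451 × 1.6 = 73.672 m while reacting, then v²/(2a_F) = 2120.151 / 12.800 = 165.637 m while braking, for a total of 73.672 + 165.637 = 239.309 m.
Since a_F ≤ a_L and the follower starts braking later, the follower is never slower than the leader, so the closest approach is when both have stopped.
Minimum gap = 239.309 − 119.110 = 120.199 m.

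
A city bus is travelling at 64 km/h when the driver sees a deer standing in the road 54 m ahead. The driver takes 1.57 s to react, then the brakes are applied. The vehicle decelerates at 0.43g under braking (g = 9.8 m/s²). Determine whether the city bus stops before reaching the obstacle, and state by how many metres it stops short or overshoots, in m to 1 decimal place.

64 km/h ÷ 3.6 = 17.7778 m/s.
a = 0.43 × 9.8 = 4.214 m/s².
Reaction distance = 17.7778 × 1.57 = 27.911 m.
Braking distance = v²/(2a) = 316.050 / 8.428 = 37.500 m.
Total stopping distance = 27.911 + 37.500 = 65.411 m, vs 54 m available — it cannot stop in time and overshoots by 65.411 − 54 = 11.411 m.

No — it overshoots by 11.4 m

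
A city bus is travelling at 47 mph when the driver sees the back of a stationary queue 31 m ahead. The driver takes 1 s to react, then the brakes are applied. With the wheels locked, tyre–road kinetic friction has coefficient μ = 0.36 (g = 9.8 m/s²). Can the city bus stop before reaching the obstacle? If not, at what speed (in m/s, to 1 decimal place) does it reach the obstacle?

No — it strikes the obstacle at 19.3 m/s

47 mph × 0.44704 = 21.0109 m/s.
a = μg = 0.36 × 9.8 = 3.528 m/s².
Reaction distance = 21.0109 × 1 = 21.011 m.
Braking distance needed to stop: v²/(2a) = 441.458 / 7.056 = 62.565 m, so total needed = 21.011 + 62.565 = 83.576 m > 31 m — it cannot stop.
Distance remaining when braking begins: 31 − 21.011 = 9.989 m.
v² = v₀² − 2a·d = 441.458 − 2 × 3.528 × 9.989 = 370.976 m²/s².
v = √370.976 = 19.261 m/s.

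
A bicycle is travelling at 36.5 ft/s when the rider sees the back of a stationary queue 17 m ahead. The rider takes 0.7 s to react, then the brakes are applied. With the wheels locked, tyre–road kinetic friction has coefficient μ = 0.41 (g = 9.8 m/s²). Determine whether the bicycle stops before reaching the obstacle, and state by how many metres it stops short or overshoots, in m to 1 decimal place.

36.5 ft/s × 0.3048 = 11.1252 m/s.
a = μg = 0.41 × 9.8 = 4.018 m/s².
Reaction distance = 11.1252 × 0.7 = 7.788 m.
Braking distance = v²/(2a) = 123.770 / 8.036 = 15.402 m.
Total stopping distance = 7.788 + 15.402 = 23.190 m, vs 17 m available — it cannot stop in time and overshoots by 23.190 − 17 = 6.190 m.

No — it overshoots by 6.2 m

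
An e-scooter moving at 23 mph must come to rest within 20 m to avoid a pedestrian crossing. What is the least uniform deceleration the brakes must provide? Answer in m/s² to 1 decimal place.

23 mph × 0.44704 = 10.2819 m/s.
v² = 2a·d ⇒ a = v²/(2d) = 10.2819² / (2 × 20.000) = 105.717 / 40.000 = 2.6429 m/s².

Required deceleration ≈ 2.6 m/s²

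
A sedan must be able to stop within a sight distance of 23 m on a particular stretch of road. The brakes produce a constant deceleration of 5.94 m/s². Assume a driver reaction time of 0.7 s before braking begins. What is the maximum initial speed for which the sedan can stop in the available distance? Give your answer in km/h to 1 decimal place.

Stopping distance: v·t_r + v²/(2a) = 23 with t_r = 0.7 s and a = 5.940 m/s².
So v² + 8.316 v − 273.24 = 0.
Positive root: v = −a·t_r + √((a·t_r)² + 2a·d) = −4.158 + √(17.289 + 273.24) = 12.8869 m/s.
12.8869 m/s × 3.6 = 46.393 km/h.

Maximum speed ≈ 46.4 km/h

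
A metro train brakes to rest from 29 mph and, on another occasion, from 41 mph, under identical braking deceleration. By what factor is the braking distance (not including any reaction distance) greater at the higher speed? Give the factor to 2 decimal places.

Braking distance d = v²/(2a), so with a fixed, d ∝ v².
Factor = (41/29)² = 1.4138² = 1.9988.

Factor ≈ 2.00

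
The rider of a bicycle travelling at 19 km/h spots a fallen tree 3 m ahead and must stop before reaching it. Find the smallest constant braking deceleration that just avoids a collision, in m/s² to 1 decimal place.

Required deceleration ≈ 4.6 m/s²

19 km/h ÷ 3.6 = 5.2778 m/s.
v² = 2a·d ⇒ a = v²/(2d) = 5.2778² / (2 × 3.000) = 27.855 / 6.000 = 4.6425 m/s².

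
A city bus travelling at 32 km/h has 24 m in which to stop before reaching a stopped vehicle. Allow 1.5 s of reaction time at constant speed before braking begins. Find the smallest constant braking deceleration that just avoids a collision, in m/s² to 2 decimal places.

Required deceleration ≈ 3.70 m/s²

32 km/h ÷ 3.6 = 8.8889 m/s.
Distance covered during reaction = 8.8889 × 1.5 = 13.333 m.
Distance available for braking: 24 − 13.333 = 10.667 m.
v² = 2a·d ⇒ a = v²/(2d) = 8.8889² / (2 × 10.667) = 79.013 / 21.334 = 3.7036 m/s².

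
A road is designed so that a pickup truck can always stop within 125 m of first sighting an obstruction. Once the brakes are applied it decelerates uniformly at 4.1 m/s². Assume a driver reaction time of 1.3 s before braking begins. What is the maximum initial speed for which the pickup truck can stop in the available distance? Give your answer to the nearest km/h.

Maximum speed ≈ 98 km/h

Stopping distance: v·t_r + v²/(2a) = 125 with t_r = 1.3 s and a = 4.100 m/s².
So v² + 10.660 v − 1025.00 = 0.
Positive root: v = −a·t_r + √((a·t_r)² + 2a·d) = −5.330 + √(28.409 + 1025.00) = 27.1263 m/s.
27.1263 m/s × 3.6 = 97.655 km/h.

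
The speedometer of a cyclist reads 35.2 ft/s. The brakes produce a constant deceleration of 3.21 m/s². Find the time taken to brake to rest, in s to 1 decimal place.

Braking time ≈ 3.3 s

35.2 ft/s × 0.3048 = 10.7290 m/s.
Braking time = v/a = 10.7290 / 3.210 = 3.342 s.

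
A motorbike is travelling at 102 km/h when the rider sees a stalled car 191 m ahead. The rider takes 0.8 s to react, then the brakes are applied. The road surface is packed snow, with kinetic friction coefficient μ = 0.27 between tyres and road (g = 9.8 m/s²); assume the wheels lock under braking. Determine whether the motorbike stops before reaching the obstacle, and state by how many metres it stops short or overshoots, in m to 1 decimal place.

Yes — it stops 16.6 m short of the obstacle

102 km/h ÷ 3.6 = 28.3333 m/s.
a = μg = 0.27 × 9.8 = 2.646 m/s².
Reaction distance = 28.3333 × 0.8 = 22.667 m.
Braking distance = v²/(2a) = 802.776 / 5.292 = 151.696 m.
Total stopping distance = 22.667 + 151.696 = 174.363 m, vs 191 m available — it stops with 191 − 174.363 = 16.637 m to spare.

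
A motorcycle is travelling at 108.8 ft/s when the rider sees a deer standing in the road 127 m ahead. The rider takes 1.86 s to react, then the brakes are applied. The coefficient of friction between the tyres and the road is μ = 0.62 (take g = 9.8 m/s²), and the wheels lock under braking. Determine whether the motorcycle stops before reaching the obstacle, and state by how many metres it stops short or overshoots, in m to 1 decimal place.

108.8 ft/s × 0.3048 = 33.1622 m/s.
a = μg = 0.62 × 9.8 = 6.076 m/s².
Reaction distance = 33.1622 × 1.86 = 61.682 m.
Braking distance = v²/(2a) = 1099.732 / 12.152 = 90.498 m.
Total stopping distance = 61.682 + 90.498 = 152.180 m, vs 127 m available — it cannot stop in time and overshoots by 152.180 − 127 = 25.180 m.

No — it overshoots by 25.2 m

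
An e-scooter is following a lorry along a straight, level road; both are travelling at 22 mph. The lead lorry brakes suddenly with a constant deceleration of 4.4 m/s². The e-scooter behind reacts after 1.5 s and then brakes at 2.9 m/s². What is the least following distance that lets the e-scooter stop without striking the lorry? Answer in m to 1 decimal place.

22 mph × 0.44704 = 9.8349 m/s.
Leader travels v²/(2a_L) = 96.725 / 8.800 = 10.991 m before stopping.
Follower covers v·t_r = 9.8349 × 1.5 = 14.752 m while reacting, then v²/(2a_F) = 96.725 / 5.800 = 16.677 m while braking, for a total of 14.752 + 16.677 = 31.429 m.
Since a_F ≤ a_L and the follower starts braking later, the follower is never slower than the leader, so the closest approach is when both have stopped.
Minimum gap = 31.429 − 10.991 = 20.438 m.

Minimum gap ≈ 20.4 m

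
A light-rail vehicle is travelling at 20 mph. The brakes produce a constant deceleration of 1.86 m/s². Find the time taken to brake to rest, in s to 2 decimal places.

20 mph × 0.44704 = 8.9408 m/s.
Braking time = v/a = 8.9408 / 1.860 = 4.807 s.

Braking time ≈ 4.81 s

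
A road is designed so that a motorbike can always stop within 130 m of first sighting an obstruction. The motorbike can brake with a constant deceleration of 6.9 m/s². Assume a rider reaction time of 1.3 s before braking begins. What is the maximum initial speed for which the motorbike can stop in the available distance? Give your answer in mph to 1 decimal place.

Maximum speed ≈ 76.8 mph

Stopping distance: v·t_r + v²/(2a) = 130 with t_r = 1.3 s and a = 6.900 m/s².
So v² + 17.940 v − 1794.00 = 0.
Positive root: v = −a·t_r + √((a·t_r)² + 2a·d) = −8.970 + √(80.461 + 1794.00) = 34.3250 m/s.
34.3250 m/s ÷ 0.44704 = 76.783 mph.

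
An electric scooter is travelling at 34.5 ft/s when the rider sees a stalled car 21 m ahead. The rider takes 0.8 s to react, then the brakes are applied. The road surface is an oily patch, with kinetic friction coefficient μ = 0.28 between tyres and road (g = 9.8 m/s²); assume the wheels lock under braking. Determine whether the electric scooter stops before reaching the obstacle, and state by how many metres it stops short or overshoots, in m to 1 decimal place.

No — it overshoots by 7.6 m

34.5 ft/s × 0.3048 = 10.5156 m/s.
a = μg = 0.28 × 9.8 = 2.744 m/s².
Reaction distance = 10.5156 × 0.8 = 8.412 m.
Braking distance = v²/(2a) = 110.578 / 5.488 = 20.149 m.
Total stopping distance = 8.412 + 20.149 = 28.561 m, vs 21 m available — it cannot stop in time and overshoots by 28.561 − 21 = 7.561 m.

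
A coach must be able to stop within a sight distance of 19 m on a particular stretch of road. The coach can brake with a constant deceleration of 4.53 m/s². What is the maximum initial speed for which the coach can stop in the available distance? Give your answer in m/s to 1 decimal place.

v²/(2a) = d ⇒ v = √(2 × 4.530 × 19) = √172.14 = 13.1202 m/s.

Maximum speed ≈ 13.1 m/s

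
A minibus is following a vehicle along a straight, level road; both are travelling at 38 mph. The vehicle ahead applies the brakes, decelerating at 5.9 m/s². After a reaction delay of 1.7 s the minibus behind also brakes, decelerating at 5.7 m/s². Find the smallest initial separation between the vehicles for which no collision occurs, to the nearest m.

38 mph × 0.44704 = 16.9875 m/s.
Leader travels v²/(2a_L) = 288.575 / 11.800 = 24.456 m before stopping.
Follower covers v·t_r = 16.9875 × 1.7 = 28.879 m while reacting, then v²/(2a_F) = 288.575 / 11.400 = 25.314 m while braking, for a total of 28.879 + 25.314 = 54.193 m.
Since a_F ≤ a_L and the follower starts braking later, the follower is never slower than the leader, so the closest approach is when both have stopped.
Minimum gap = 54.193 − 24.456 = 29.737 m.

Minimum gap ≈ 30 m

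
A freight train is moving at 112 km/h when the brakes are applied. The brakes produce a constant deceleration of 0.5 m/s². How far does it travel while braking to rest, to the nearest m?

Braking distance ≈ 968 m

112 km/h ÷ 3.6 = 31.1111 m/s.
Braking distance = v²/(2a) = 31.1111² / (2 × 0.500) = 967.901 / 1.000 = 967.901 m.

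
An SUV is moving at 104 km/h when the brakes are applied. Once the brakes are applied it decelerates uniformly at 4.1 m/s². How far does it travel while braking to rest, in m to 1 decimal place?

Braking distance ≈ 101.8 m

104 km/h ÷ 3.6 = 28.8889 m/s.
Braking distance = v²/(2a) = 28.8889² / (2 × 4.100) = 834.569 / 8.200 = 101.777 m.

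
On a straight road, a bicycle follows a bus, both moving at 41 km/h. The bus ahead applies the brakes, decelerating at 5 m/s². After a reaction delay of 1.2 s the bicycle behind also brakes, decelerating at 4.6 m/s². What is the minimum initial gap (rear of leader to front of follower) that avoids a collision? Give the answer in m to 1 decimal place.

41 km/h ÷ 3.6 = 11.3889 m/s.
Leader travels v²/(2a_L) = 129.707 / 10.000 = 12.971 m before stopping.
Follower covers v·t_r = 11.3889 × 1.2 = 13.667 m while reacting, then v²/(2a_F) = 129.707 / 9.200 = 14.099 m while braking, for a total of 13.667 + 14.099 = 27.766 m.
Since a_F ≤ a_L and the follower starts braking later, the follower is never slower than the leader, so the closest approach is when both have stopped.
Minimum gap = 27.766 − 12.971 = 14.795 m.

Minimum gap ≈ 14.8 m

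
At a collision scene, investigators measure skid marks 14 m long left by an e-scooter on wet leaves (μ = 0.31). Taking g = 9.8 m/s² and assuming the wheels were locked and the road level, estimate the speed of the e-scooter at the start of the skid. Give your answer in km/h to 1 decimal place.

Deceleration a = μg = 0.31 × 9.8 = 3.038 m/s².
v = √(2a·d) = √(2 × 3.038 × 14) = √85.064 = 9.2230 m/s.
= 9.2230 × 3.6 = 33.203 km/h.

Initial speed ≈ 33.2 km/h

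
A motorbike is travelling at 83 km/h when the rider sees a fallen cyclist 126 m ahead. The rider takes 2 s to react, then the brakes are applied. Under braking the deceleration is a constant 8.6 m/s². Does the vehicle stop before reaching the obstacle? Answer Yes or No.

Yes

83 km/h ÷ 3.6 = 23.0556 m/s.
Reaction distance = 23.0556 × 2 = 46.111 m.
Braking distance = v²/(2a) = 531.561 / 17.200 = 30.905 m.
Total stopping distance = 46.111 + 30.905 = 77.016 m, vs 126 m available — it stops with 126 − 77.016 = 48.984 m to spare.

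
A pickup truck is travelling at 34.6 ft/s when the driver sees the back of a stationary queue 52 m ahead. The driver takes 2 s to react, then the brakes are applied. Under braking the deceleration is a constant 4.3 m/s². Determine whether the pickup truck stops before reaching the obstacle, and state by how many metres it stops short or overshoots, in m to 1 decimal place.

34.6 ft/s × 0.3048 = 10.5461 m/s.
Reaction distance = 10.5461 × 2 = 21.092 m.
Braking distance = v²/(2a) = 111.220 / 8.600 = 12.933 m.
Total stopping distance = 21.092 + 12.933 = 34.025 m, vs 52 m available — it stops with 52 − 34.025 = 17.975 m to spare.

Yes — it stops 18.0 m short of the obstacle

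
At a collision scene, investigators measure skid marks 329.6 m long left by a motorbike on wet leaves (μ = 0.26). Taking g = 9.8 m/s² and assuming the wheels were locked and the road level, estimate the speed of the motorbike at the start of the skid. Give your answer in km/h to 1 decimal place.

Deceleration a = μg = 0.26 × 9.8 = 2.548 m/s².
v = √(2a·d) = √(2 × 2.548 × 329.6) = √1679.642 = 40.9834 m/s.
= 40.9834 × 3.6 = 147.540 km/h.

Initial speed ≈ 147.5 km/h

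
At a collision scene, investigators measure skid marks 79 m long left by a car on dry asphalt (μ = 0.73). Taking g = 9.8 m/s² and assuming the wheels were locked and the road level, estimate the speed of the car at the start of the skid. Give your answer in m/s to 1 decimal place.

Deceleration a = μg = 0.73 × 9.8 = 7.154 m/s².
v = √(2a·d) = √(2 × 7.154 × 79) = √1130.332 = 33.6204 m/s.

Initial speed ≈ 33.6 m/s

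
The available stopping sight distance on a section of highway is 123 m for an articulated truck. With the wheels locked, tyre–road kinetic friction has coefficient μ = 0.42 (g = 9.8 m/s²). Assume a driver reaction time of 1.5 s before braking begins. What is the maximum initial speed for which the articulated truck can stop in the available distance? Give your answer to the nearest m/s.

a = μg = 0.42 × 9.8 = 4.116 m/s².
Stopping distance: v·t_r + v²/(2a) = 123 with t_r = 1.5 s and a = 4.116 m/s².
So v² + 12.348 v − 1012.54 = 0.
Positive root: v = −a·t_r + √((a·t_r)² + 2a·d) = −6.174 + √(38.118 + 1012.54) = 26.2399 m/s.

Maximum speed ≈ 26 m/s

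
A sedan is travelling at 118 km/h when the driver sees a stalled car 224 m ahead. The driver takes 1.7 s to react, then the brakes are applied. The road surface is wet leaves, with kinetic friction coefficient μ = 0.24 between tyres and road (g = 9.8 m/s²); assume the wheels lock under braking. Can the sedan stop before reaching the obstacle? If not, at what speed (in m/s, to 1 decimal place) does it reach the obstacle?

118 km/h ÷ 3.6 = 32.7778 m/s.
a = μg = 0.24 × 9.8 = 2.352 m/s².
Reaction distance = 32.7778 × 1.7 = 55.722 m.
Braking distance needed to stop: v²/(2a) = 1074.384 / 4.704 = 228.398 m, so total needed = 55.722 + 228.398 = 284.120 m > 224 m — it cannot stop.
Distance remaining when braking begins: 224 − 55.722 = 168.278 m.
v² = v₀² − 2a·d = 1074.384 − 2 × 2.352 × 168.278 = 282.804 m²/s².
v = √282.804 = 16.817 m/s.

No — it strikes the obstacle at 16.8 m/s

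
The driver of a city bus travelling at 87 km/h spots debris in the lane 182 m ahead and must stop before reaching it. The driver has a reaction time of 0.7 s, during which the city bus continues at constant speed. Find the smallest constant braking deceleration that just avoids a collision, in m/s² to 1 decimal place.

87 km/h ÷ 3.6 = 24.1667 m/s.
Distance covered during reaction = 24.1667 × 0.7 = 16.917 m.
Distance available for braking: 182 − 16.917 = 165.083 m.
v² = 2a·d ⇒ a = v²/(2d) = 24.1667² / (2 × 165.083) = 584.029 / 330.166 = 1.7689 m/s².

Required deceleration ≈ 1.8 m/s²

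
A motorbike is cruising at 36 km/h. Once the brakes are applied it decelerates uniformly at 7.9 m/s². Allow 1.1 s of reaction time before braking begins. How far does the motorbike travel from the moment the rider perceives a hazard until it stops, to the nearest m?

Total stopping distance ≈ 17 m

36 km/h ÷ 3.6 = 10.0000 m/s.
Reaction distance = v·t_r = 10.0000 × 1.1 = 11.000 m.
Braking distance = v²/(2a) = 10.0000² / (2 × 7.900) = 100.000 / 15.800 = 6.329 m.
Total = 11.000 + 6.329 = 17.329 m.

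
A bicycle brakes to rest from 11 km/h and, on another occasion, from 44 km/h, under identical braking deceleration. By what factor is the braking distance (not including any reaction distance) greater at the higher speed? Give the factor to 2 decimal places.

Braking distance d = v²/(2a), so with a fixed, d ∝ v².
Factor = (44/11)² = 4.0000² = 16.0000.

Factor ≈ 16.00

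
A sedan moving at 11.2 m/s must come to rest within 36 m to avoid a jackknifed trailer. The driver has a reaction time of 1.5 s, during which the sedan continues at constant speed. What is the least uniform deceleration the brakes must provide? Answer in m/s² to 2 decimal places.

Distance covered during reaction = 11.2000 × 1.5 = 16.800 m.
Distance available for braking: 36 − 16.800 = 19.200 m.
v² = 2a·d ⇒ a = v²/(2d) = 11.2000² / (2 × 19.200) = 125.440 / 38.400 = 3.2667 m/s².

Required deceleration ≈ 3.27 m/s²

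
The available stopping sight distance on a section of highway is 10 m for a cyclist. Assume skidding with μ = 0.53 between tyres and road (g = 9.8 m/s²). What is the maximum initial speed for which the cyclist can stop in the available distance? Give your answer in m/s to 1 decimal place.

Maximum speed ≈ 10.2 m/s

a = μg = 0.53 × 9.8 = 5.194 m/s².
v²/(2a) = d ⇒ v = √(2 × 5.194 × 10) = √103.88 = 10.1922 m/s.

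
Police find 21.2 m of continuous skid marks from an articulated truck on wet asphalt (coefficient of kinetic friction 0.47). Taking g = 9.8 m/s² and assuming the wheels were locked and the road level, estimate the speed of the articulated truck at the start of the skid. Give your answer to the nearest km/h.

Initial speed ≈ 50 km/h

Deceleration a = μg = 0.47 × 9.8 = 4.606 m/s².
v = √(2a·d) = √(2 × 4.606 × 21.2) = √195.294 = 13.9748 m/s.
= 13.9748 × 3.6 = 50.309 km/h.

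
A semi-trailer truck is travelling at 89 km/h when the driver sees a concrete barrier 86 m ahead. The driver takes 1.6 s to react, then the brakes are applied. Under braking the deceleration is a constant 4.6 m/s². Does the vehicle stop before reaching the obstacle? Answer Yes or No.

No

89 km/h ÷ 3.6 = 24.7222 m/s.
Reaction distance = 24.7222 × 1.6 = 39.556 m.
Braking distance = v²/(2a) = 611.187 / 9.200 = 66.433 m.
Total stopping distance = 39.556 + 66.433 = 105.989 m, vs 86 m available — it cannot stop in time and overshoots by 105.989 − 86 = 19.989 m.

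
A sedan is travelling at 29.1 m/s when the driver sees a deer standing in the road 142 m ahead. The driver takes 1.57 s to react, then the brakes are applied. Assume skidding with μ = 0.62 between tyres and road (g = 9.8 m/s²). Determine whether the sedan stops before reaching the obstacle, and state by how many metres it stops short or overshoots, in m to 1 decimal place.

Yes — it stops 26.6 m short of the obstacle

a = μg = 0.62 × 9.8 = 6.076 m/s².
Reaction distance = 29.1000 × 1.57 = 45.687 m.
Braking distance = v²/(2a) = 846.810 / 12.152 = 69.685 m.
Total stopping distance = 45.687 + 69.685 = 115.372 m, vs 142 m available — it stops with 142 − 115.372 = 26.628 m to spare.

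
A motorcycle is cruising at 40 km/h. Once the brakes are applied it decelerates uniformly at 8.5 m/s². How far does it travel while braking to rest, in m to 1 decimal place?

Braking distance ≈ 7.3 m

40 km/h ÷ 3.6 = 11.1111 m/s.
Braking distance = v²/(2a) = 11.1111² / (2 × 8.500) = 123.457 / 17.000 = 7.262 m.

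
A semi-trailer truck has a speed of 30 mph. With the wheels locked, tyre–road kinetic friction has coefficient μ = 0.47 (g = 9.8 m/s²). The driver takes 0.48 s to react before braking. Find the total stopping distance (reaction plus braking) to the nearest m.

30 mph × 0.44704 = 13.4112 m/s.
a = μg = 0.47 × 9.8 = 4.606 m/s².
Reaction distance = v·t_r = 13.4112 × 0.48 = 6.437 m.
Braking distance = v²/(2a) = 13.4112² / (2 × 4.606) = 179.860 / 9.212 = 19.525 m.
Total = 6.437 + 19.525 = 25.962 m.

Total stopping distance ≈ 26 m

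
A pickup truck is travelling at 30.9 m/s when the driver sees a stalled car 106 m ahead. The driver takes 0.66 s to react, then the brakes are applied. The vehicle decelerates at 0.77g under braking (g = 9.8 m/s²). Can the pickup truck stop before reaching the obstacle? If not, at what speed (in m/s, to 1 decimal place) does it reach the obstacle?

a = 0.77 × 9.8 = 7.546 m/s².
Reaction distance = 30.9000 × 0.66 = 20.394 m.
Braking distance = v²/(2a) = 954.810 / 15.092 = 63.266 m.
Total stopping distance = 20.394 + 63.266 = 83.660 m, vs 106 m available — it stops with 106 − 83.660 = 22.340 m to spare.

Yes — it stops about 22.3 m short of the obstacle, so it never reaches it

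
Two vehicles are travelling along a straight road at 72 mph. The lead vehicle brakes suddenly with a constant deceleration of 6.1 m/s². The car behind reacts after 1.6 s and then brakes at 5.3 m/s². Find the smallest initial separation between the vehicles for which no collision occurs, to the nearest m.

72 mph × 0.44704 = 32.1869 m/s.
Leader travels v²/(2a_L) = 1035.997 / 12.200 = 84.918 m before stopping.
Follower covers v·t_r = 32.1869 × 1.6 = 51.499 m while reacting, then v²/(2a_F) = 1035.997 / 10.600 = 97.736 m while braking, for a total of 51.499 + 97.736 = 149.235 m.
Since a_F ≤ a_L and the follower starts braking later, the follower is never slower than the leader, so the closest approach is when both have stopped.
Minimum gap = 149.235 − 84.918 = 64.317 m.

Minimum gap ≈ 64 m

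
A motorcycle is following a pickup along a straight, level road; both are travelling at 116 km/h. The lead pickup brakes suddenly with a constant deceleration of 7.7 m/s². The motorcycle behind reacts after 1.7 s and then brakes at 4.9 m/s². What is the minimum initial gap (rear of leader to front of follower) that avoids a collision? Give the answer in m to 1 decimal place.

116 km/h ÷ 3.6 = 32.2222 m/s.
Leader travels v²/(2a_L) = 1038.270 / 15.400 = 67.420 m before stopping.
Follower covers v·t_r = 32.2222 × 1.7 = 54.778 m while reacting, then v²/(2a_F) = 1038.270 / 9.800 = 105.946 m while braking, for a total of 54.778 + 105.946 = 160.724 m.
Since a_F ≤ a_L and the follower starts braking later, the follower is never slower than the leader, so the closest approach is when both have stopped.
Minimum gap = 160.724 − 67.420 = 93.304 m.

Minimum gap ≈ 93.3 m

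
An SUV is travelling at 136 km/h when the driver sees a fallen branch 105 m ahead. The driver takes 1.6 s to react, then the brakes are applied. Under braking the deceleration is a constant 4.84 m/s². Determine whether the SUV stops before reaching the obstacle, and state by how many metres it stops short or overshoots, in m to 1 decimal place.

No — it overshoots by 102.9 m

136 km/h ÷ 3.6 = 37.7778 m/s.
Reaction distance = 37.7778 × 1.6 = 60.444 m.
Braking distance = v²/(2a) = 1427.162 / 9.680 = 147.434 m.
Total stopping distance = 60.444 + 147.434 = 207.878 m, vs 105 m available — it cannot stop in time and overshoots by 207.878 − 105 = 102.878 m.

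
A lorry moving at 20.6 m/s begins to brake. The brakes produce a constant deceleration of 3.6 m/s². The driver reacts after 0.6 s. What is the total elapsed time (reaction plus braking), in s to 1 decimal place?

Total time ≈ 6.3 s

Braking time = v/a = 20.6000 / 3.600 = 5.722 s.
Total = 0.6 + 5.722 = 6.322 s.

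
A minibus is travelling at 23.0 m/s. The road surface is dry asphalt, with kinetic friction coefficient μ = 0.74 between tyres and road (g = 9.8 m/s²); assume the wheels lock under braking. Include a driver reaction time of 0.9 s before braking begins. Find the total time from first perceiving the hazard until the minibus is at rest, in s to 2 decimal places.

a = μg = 0.74 × 9.8 = 7.252 m/s².
Braking time = v/a = 23.0000 / 7.252 = 3.172 s.
Total = 0.9 + 3.172 = 4.072 s.

Total time ≈ 4.07 s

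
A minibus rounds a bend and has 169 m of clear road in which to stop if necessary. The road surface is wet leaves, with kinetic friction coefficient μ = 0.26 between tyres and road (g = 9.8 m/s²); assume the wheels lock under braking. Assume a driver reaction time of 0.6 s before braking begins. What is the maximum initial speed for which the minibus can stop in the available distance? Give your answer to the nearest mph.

a = μg = 0.26 × 9.8 = 2.548 m/s².
Stopping distance: v·t_r + v²/(2a) = 169 with t_r = 0.6 s and a = 2.548 m/s².
So v² + 3.058 v − 861.22 = 0.
Positive root: v = −a·t_r + √((a·t_r)² + 2a·d) = −1.529 + √(2.338 + 861.22) = 27.8574 m/s.
27.8574 m/s ÷ 0.44704 = 62.315 mph.

Maximum speed ≈ 62 mph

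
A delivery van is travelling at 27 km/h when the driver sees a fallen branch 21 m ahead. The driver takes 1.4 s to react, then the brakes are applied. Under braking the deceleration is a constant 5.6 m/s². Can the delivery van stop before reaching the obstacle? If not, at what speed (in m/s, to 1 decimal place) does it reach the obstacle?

Yes — it stops about 5.5 m short of the obstacle, so it never reaches it

27 km/h ÷ 3.6 = 7.5000 m/s.
Reaction distance = 7.5000 × 1.4 = 10.500 m.
Braking distance = v²/(2a) = 56.250 / 11.200 = 5.022 m.
Total stopping distance = 10.500 + 5.022 = 15.522 m, vs 21 m available — it stops with 21 − 15.522 = 5.478 m to spare.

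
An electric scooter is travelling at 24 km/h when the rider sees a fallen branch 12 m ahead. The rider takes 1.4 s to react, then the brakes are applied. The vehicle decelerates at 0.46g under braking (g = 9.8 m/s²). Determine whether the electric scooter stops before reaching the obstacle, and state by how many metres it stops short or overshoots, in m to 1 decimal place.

No — it overshoots by 2.3 m

24 km/h ÷ 3.6 = 6.6667 m/s.
a = 0.46 × 9.8 = 4.508 m/s².
Reaction distance = 6.6667 × 1.4 = 9.333 m.
Braking distance = v²/(2a) = 44.445 / 9.016 = 4.930 m.
Total stopping distance = 9.333 + 4.930 = 14.263 m, vs 12 m available — it cannot stop in time and overshoots by 14.263 − 12 = 2.263 m.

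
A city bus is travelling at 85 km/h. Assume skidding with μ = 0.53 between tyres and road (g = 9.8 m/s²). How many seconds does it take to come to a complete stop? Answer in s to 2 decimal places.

Braking time ≈ 4.55 s

85 km/h ÷ 3.6 = 23.6111 m/s.
a = μg = 0.53 × 9.8 = 5.194 m/s².
Braking time = v/a = 23.6111 / 5.194 = 4.546 s.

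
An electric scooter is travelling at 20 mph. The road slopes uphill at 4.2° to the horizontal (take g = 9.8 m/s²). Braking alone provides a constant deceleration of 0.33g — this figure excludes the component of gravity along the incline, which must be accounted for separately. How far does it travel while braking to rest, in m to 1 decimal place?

Braking distance ≈ 10.1 m

20 mph × 0.44704 = 8.9408 m/s.
a = 0.33 × 9.8 = 3.234 m/s².
Gravity along the uphill slope adds to the braking deceleration: a_eff = 3.234 + 9.8·sin 4.2° = 3.234 + 0.718 = 3.952 m/s².
Braking distance = v²/(2a) = 8.9408² / (2 × 3.952) = 79.938 / 7.904 = 10.114 m.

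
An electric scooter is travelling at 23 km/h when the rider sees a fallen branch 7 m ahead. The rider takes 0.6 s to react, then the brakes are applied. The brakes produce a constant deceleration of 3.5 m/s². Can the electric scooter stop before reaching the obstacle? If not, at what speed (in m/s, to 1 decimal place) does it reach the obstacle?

23 km/h ÷ 3.6 = 6.3889 m/s.
Reaction distance = 6.3889 × 0.6 = 3.833 m.
Braking distance needed to stop: v²/(2a) = 40.818 / 7.000 = 5.831 m, so total needed = 3.833 + 5.831 = 9.664 m > 7 m — it cannot stop.
Distance remaining when braking begins: 7 − 3.833 = 3.167 m.
v² = v₀² − 2a·d = 40.818 − 2 × 3.500 × 3.167 = 18.649 m²/s².
v = √18.649 = 4.318 m/s.

No — it strikes the obstacle at 4.3 m/s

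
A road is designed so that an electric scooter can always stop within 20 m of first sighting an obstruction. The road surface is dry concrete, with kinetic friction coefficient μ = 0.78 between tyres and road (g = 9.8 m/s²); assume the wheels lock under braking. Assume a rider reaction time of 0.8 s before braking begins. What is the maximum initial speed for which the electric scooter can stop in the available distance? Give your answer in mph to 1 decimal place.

a = μg = 0.78 × 9.8 = 7.644 m/s².
Stopping distance: v·t_r + v²/(2a) = 20 with t_r = 0.8 s and a = 7.644 m/s².
So v² + 12.230 v − 305.76 = 0.
Positive root: v = −a·t_r + √((a·t_r)² + 2a·d) = −6.115 + √(37.393 + 305.76) = 12.4094 m/s.
12.4094 m/s ÷ 0.44704 = 27.759 mph.

Maximum speed ≈ 27.8 mph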